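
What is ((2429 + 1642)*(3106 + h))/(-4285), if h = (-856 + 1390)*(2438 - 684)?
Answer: -3825689682/4285 ≈ -8.9281e+5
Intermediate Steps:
h = 936636 (h = 534*1754 = 936636)
((2429 + 1642)*(3106 + h))/(-4285) = ((2429 + 1642)*(3106 + 936636))/(-4285) = (4071*939742)*(-1/4285) = 3825689682*(-1/4285) = -3825689682/4285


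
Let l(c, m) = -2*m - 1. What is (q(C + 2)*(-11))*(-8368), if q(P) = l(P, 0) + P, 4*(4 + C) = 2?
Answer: -230120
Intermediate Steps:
C = -7/2 (C = -4 + (1/4)*2 = -4 + 1/2 = -7/2 ≈ -3.5000)
l(c, m) = -1 - 2*m
q(P) = -1 + P (q(P) = (-1 - 2*0) + P = (-1 + 0) + P = -1 + P)
(q(C + 2)*(-11))*(-8368) = ((-1 + (-7/2 + 2))*(-11))*(-8368) = ((-1 - 3/2)*(-11))*(-8368) = -5/2*(-11)*(-8368) = (55/2)*(-8368) = -230120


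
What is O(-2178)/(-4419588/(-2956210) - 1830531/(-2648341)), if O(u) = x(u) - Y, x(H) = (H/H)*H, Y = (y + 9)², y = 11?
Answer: -10091648218269290/8558005075509 ≈ -1179.2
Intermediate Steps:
Y = 400 (Y = (11 + 9)² = 20² = 400)
x(H) = H (x(H) = 1*H = H)
O(u) = -400 + u (O(u) = u - 1*400 = u - 400 = -400 + u)
O(-2178)/(-4419588/(-2956210) - 1830531/(-2648341)) = (-400 - 2178)/(-4419588/(-2956210) - 1830531/(-2648341)) = -2578/(-4419588*(-1/2956210) - 1830531*(-1/2648341)) = -2578/(2209794/1478105 + 1830531/2648341) = -2578/8558005075509/3914526073805 = -2578*3914526073805/8558005075509 = -10091648218269290/8558005075509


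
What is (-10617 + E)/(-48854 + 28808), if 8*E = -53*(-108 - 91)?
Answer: 74389/160368 ≈ 0.46386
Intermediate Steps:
E = 10547/8 (E = (-53*(-108 - 91))/8 = (-53*(-199))/8 = (1/8)*10547 = 10547/8 ≈ 1318.4)
(-10617 + E)/(-48854 + 28808) = (-10617 + 10547/8)/(-48854 + 28808) = -74389/8/(-20046) = -74389/8*(-1/20046) = 74389/160368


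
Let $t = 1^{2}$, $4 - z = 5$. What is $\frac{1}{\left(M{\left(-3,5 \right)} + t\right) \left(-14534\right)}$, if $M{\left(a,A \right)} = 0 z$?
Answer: $- \frac{1}{14534} \approx -6.8804 \cdot 10^{-5}$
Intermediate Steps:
$z = -1$ ($z = 4 - 5 = -1$)
$M{\left(a,A \right)} = 0$ ($M{\left(a,A \right)} = 0 \left(-1\right) = 0$)
$t = 1$
$\frac{1}{\left(M{\left(-3,5 \right)} + t\right) \left(-14534\right)} = \frac{1}{\left(0 + 1\right) \left(-14534\right)} = 1^{-1} \left(- \frac{1}{14534}\right) = 1 \left(- \frac{1}{14534}\right) = - \frac{1}{14534}$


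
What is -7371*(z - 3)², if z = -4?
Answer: -361179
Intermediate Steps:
-7371*(z - 3)² = -7371*(-4 - 3)² = -7371*(-7)² = -7371*49 = -361179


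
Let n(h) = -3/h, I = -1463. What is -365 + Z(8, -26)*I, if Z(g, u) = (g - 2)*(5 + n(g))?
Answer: -163853/4 ≈ -40963.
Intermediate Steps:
Z(g, u) = (-2 + g)*(5 - 3/g) (Z(g, u) = (g - 2)*(5 - 3/g) = (-2 + g)*(5 - 3/g))
-365 + Z(8, -26)*I = -365 + (-13 + 5*8 + 6/8)*(-1463) = -365 + (-13 + 40 + 6*(1/8))*(-1463) = -365 + (-13 + 40 + 3/4)*(-1463) = -365 + (111/4)*(-1463) = -365 - 162393/4 = -163853/4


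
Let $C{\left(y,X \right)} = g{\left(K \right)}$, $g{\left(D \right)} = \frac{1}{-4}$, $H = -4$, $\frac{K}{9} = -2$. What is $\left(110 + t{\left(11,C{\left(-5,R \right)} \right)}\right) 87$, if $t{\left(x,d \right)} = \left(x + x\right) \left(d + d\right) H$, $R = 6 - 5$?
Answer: $13398$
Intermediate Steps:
$K = -18$ ($K = 9 \left(-2\right) = -18$)
$g{\left(D \right)} = - \frac{1}{4}$
$R = 1$
$C{\left(y,X \right)} = - \frac{1}{4}$
$t{\left(x,d \right)} = - 16 d x$ ($t{\left(x,d \right)} = \left(x + x\right) \left(d + d\right) \left(-4\right) = 2 x 2 d \left(-4\right) = 4 d x \left(-4\right) = - 16 d x$)
$\left(110 + t{\left(11,C{\left(-5,R \right)} \right)}\right) 87 = \left(110 - \left(-4\right) 11\right) 87 = \left(110 + 44\right) 87 = 154 \cdot 87 = 13398$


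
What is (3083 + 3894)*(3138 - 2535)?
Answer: 4207131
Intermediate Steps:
(3083 + 3894)*(3138 - 2535) = 6977*603 = 4207131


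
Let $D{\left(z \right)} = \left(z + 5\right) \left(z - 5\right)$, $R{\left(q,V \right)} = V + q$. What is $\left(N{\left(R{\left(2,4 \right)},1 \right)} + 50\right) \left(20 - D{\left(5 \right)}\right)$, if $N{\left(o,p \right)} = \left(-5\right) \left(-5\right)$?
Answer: $1500$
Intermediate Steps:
$D{\left(z \right)} = \left(-5 + z\right) \left(5 + z\right)$ ($D{\left(z \right)} = \left(5 + z\right) \left(-5 + z\right) = \left(-5 + z\right) \left(5 + z\right)$)
$N{\left(o,p \right)} = 25$
$\left(N{\left(R{\left(2,4 \right)},1 \right)} + 50\right) \left(20 - D{\left(5 \right)}\right) = \left(25 + 50\right) \left(20 - \left(-25 + 5^{2}\right)\right) = 75 \left(20 - \left(-25 + 25\right)\right) = 75 \left(20 - 0\right) = 75 \left(20 + 0\right) = 75 \cdot 20 = 1500$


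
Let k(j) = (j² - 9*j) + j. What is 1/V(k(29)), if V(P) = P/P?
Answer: 1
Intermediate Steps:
k(j) = j² - 8*j
V(P) = 1
1/V(k(29)) = 1/1 = 1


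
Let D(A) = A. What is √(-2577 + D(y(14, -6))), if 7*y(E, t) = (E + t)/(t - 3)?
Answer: I*√1136513/21 ≈ 50.765*I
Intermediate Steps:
y(E, t) = (E + t)/(7*(-3 + t)) (y(E, t) = ((E + t)/(t - 3))/7 = ((E + t)/(-3 + t))/7 = (E + t)/(7*(-3 + t)))
√(-2577 + D(y(14, -6))) = √(-2577 + (14 - 6)/(7*(-3 - 6))) = √(-2577 + (⅐)*8/(-9)) = √(-2577 + (⅐)*(-⅑)*8) = √(-2577 - 8/63) = √(-162359/63) = I*√1136513/21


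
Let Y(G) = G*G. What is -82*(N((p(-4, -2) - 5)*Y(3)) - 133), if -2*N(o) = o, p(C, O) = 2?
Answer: 9799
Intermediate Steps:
Y(G) = G**2
N(o) = -o/2
-82*(N((p(-4, -2) - 5)*Y(3)) - 133) = -82*(-(2 - 5)*3**2/2 - 133) = -82*(-(-3)*9/2 - 133) = -82*(-1/2*(-27) - 133) = -82*(27/2 - 133) = -82*(-239/2) = 9799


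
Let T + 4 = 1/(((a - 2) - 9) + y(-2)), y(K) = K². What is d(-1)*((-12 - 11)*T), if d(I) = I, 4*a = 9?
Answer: -1840/19 ≈ -96.842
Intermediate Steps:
a = 9/4 (a = (¼)*9 = 9/4 ≈ 2.2500)
T = -80/19 (T = -4 + 1/(((9/4 - 2) - 9) + (-2)²) = -4 + 1/((¼ - 9) + 4) = -4 + 1/(-35/4 + 4) = -4 + 1/(-19/4) = -4 - 4/19 = -80/19 ≈ -4.2105)
d(-1)*((-12 - 11)*T) = -(-12 - 11)*(-80)/19 = -(-23)*(-80)/19 = -1*1840/19 = -1840/19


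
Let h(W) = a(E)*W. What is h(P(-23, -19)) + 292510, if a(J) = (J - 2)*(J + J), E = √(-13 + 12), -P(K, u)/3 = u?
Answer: 292396 - 228*I ≈ 2.924e+5 - 228.0*I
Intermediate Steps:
P(K, u) = -3*u
E = I (E = √(-1) = I ≈ 1.0*I)
a(J) = 2*J*(-2 + J) (a(J) = (-2 + J)*(2*J) = 2*J*(-2 + J))
h(W) = 2*I*W*(-2 + I) (h(W) = (2*I*(-2 + I))*W = 2*I*W*(-2 + I))
h(P(-23, -19)) + 292510 = (-3*(-19))*(-2 - 4*I) + 292510 = 57*(-2 - 4*I) + 292510 = (-114 - 228*I) + 292510 = 292396 - 228*I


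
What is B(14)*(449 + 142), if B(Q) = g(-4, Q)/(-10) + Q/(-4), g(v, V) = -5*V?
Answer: 4137/2 ≈ 2068.5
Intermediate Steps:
B(Q) = Q/4 (B(Q) = -5*Q/(-10) + Q/(-4) = -5*Q*(-1/10) + Q*(-1/4) = Q/2 - Q/4 = Q/4)
B(14)*(449 + 142) = ((1/4)*14)*(449 + 142) = (7/2)*591 = 4137/2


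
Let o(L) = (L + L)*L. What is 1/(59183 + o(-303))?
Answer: 1/242801 ≈ 4.1186e-6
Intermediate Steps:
o(L) = 2*L² (o(L) = (2*L)*L = 2*L²)
1/(59183 + o(-303)) = 1/(59183 + 2*(-303)²) = 1/(59183 + 2*91809) = 1/(59183 + 183618) = 1/242801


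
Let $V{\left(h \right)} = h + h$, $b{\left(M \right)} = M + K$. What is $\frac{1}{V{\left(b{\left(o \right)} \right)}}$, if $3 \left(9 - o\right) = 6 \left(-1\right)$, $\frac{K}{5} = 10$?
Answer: $\frac{1}{122} \approx 0.0081967$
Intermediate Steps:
$K = 50$ ($K = 5 \cdot 10 = 50$)
$o = 11$ ($o = 9 - \frac{6 \left(-1\right)}{3} = 9 - -2 = 9 + 2 = 11$)
$b{\left(M \right)} = 50 + M$ ($b{\left(M \right)} = M + 50 = 50 + M$)
$V{\left(h \right)} = 2 h$
$\frac{1}{V{\left(b{\left(o \right)} \right)}} = \frac{1}{2 \left(50 + 11\right)} = \frac{1}{2 \cdot 61} = \frac{1}{122}$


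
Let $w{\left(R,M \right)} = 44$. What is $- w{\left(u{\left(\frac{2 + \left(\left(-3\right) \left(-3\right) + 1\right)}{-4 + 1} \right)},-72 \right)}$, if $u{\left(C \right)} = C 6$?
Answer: $-44$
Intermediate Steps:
$u{\left(C \right)} = 6 C$
$- w{\left(u{\left(\frac{2 + \left(\left(-3\right) \left(-3\right) + 1\right)}{-4 + 1} \right)},-72 \right)} = \left(-1\right) 44 = -44$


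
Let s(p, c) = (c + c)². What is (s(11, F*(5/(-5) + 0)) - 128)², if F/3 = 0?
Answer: 16384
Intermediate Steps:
F = 0 (F = 3*0 = 0)
s(p, c) = 4*c² (s(p, c) = (2*c)² = 4*c²)
(s(11, F*(5/(-5) + 0)) - 128)² = (4*(0*(5/(-5) + 0))² - 128)² = (4*(0*(5*(-⅕) + 0))² - 128)² = (4*(0*(-1 + 0))² - 128)² = (4*(0*(-1))² - 128)² = (4*0² - 128)² = (4*0 - 128)² = (0 - 128)² = (-128)² = 16384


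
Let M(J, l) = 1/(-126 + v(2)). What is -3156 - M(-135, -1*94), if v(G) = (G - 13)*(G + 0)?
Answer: -467087/148 ≈ -3156.0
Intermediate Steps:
v(G) = G*(-13 + G) (v(G) = (-13 + G)*G = G*(-13 + G))
M(J, l) = -1/148 (M(J, l) = 1/(-126 + 2*(-13 + 2)) = 1/(-126 + 2*(-11)) = 1/(-126 - 22) = 1/(-148) = -1/148)
-3156 - M(-135, -1*94) = -3156 - 1*(-1/148) = -3156 + 1/148 = -467087/148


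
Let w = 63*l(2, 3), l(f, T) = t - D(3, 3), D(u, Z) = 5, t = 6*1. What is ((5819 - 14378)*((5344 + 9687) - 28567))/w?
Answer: 12872736/7 ≈ 1.8390e+6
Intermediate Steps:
t = 6
l(f, T) = 1 (l(f, T) = 6 - 1*5 = 6 - 5 = 1)
w = 63 (w = 63*1 = 63)
((5819 - 14378)*((5344 + 9687) - 28567))/w = ((5819 - 14378)*((5344 + 9687) - 28567))/63 = -8559*(15031 - 28567)*(1/63) = -8559*(-13536)*(1/63) = 115854624*(1/63) = 12872736/7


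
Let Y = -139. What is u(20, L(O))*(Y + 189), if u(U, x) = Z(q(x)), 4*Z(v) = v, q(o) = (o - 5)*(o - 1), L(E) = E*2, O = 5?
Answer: 1125/2 ≈ 562.50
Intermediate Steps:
L(E) = 2*E
q(o) = (-1 + o)*(-5 + o) (q(o) = (-5 + o)*(-1 + o) = (-1 + o)*(-5 + o))
Z(v) = v/4
u(U, x) = 5/4 - 3*x/2 + x²/4 (u(U, x) = (5 + x² - 6*x)/4 = 5/4 - 3*x/2 + x²/4)
u(20, L(O))*(Y + 189) = (5/4 - 3*5 + (2*5)²/4)*(-139 + 189) = (5/4 - 3/2*10 + (¼)*10²)*50 = (5/4 - 15 + (¼)*100)*50 = (5/4 - 15 + 25)*50 = (45/4)*50 = 1125/2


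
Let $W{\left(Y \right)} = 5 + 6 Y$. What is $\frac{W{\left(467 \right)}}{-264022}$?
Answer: $- \frac{2807}{264022} \approx -0.010632$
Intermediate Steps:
$\frac{W{\left(467 \right)}}{-264022} = \frac{5 + 6 \cdot 467}{-264022} = \left(5 + 2802\right) \left(- \frac{1}{264022}\right) = 2807 \left(- \frac{1}{264022}\right) = - \frac{2807}{264022}$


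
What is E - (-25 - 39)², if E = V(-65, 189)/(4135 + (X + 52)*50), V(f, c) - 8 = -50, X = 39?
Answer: -11857934/2895 ≈ -4096.0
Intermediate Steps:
V(f, c) = -42 (V(f, c) = 8 - 50 = -42)
E = -14/2895 (E = -42/(4135 + (39 + 52)*50) = -42/(4135 + 91*50) = -42/(4135 + 4550) = -42/8685 = -42*1/8685 = -14/2895 ≈ -0.0048359)
E - (-25 - 39)² = -14/2895 - (-25 - 39)² = -14/2895 - 1*(-64)² = -14/2895 - 1*4096 = -14/2895 - 4096 = -11857934/2895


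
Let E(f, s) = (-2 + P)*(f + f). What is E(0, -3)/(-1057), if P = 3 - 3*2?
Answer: 0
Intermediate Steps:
P = -3 (P = 3 - 6 = -3)
E(f, s) = -10*f (E(f, s) = (-2 - 3)*(f + f) = -10*f)
E(0, -3)/(-1057) = (-10*0)/(-1057) = -1/1057*0 = 0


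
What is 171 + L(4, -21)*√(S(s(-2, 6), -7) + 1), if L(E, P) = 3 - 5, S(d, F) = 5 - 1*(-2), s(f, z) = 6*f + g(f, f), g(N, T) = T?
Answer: 171 - 4*√2 ≈ 165.34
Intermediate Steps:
s(f, z) = 7*f (s(f, z) = 6*f + f = 7*f)
S(d, F) = 7 (S(d, F) = 5 + 2 = 7)
L(E, P) = -2
171 + L(4, -21)*√(S(s(-2, 6), -7) + 1) = 171 - 2*√(7 + 1) = 171 - 4*√2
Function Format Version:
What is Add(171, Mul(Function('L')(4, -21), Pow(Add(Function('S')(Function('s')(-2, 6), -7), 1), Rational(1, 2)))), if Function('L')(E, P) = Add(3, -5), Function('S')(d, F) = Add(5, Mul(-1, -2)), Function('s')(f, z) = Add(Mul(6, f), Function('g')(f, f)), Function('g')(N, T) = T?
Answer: Add(171, Mul(-4, Pow(2, Rational(1, 2)))) ≈ 165.34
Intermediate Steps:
Function('s')(f, z) = Mul(7, f) (Function('s')(f, z) = Add(Mul(6, f), f) = Mul(7, f))
Function('S')(d, F) = 7 (Function('S')(d, F) = Add(5, 2) = 7)
Function('L')(E, P) = -2
Add(171, Mul(Function('L')(4, -21), Pow(Add(Function('S')(Function('s')(-2, 6), -7), 1), Rational(1, 2)))) = Add(171, Mul(-2, Pow(Add(7, 1), Rational(1, 2)))) = Add(171, Mul(-2, Pow(8, Rational(1, 2)))) = Add(171, Mul(-2, Mul(2, Pow(2, Rational(1, 2))))) = Add(171, Mul(-4, Pow(2, Rational(1, 2))))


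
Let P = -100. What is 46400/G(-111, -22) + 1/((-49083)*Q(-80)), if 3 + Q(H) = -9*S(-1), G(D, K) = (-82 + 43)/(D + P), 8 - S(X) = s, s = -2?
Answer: 14896808299213/59341347 ≈ 2.5104e+5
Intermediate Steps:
S(X) = 10 (S(X) = 8 - 1*(-2) = 8 + 2 = 10)
G(D, K) = -39/(-100 + D) (G(D, K) = (-82 + 43)/(D - 100) = -39/(-100 + D))
Q(H) = -93 (Q(H) = -3 - 9*10 = -3 - 90 = -93)
46400/G(-111, -22) + 1/((-49083)*Q(-80)) = 46400/((-39/(-100 - 111))) + 1/(-49083*(-93)) = 46400/((-39/(-211))) - 1/49083*(-1/93) = 46400/((-39*(-1/211))) + 1/4564719 = 46400/(39/211) + 1/4564719 = 46400*(211/39) + 1/4564719 = 9790400/39 + 1/4564719 = 14896808299213/59341347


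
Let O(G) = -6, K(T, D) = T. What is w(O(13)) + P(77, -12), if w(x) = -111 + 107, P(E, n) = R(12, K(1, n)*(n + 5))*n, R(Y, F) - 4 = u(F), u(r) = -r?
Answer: -136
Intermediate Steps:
R(Y, F) = 4 - F
P(E, n) = n*(-1 - n) (P(E, n) = (4 - (n + 5))*n = (4 - (5 + n))*n = (4 + (-5 - n))*n = (-1 - n)*n = n*(-1 - n))
w(x) = -4
w(O(13)) + P(77, -12) = -4 - 1*(-12)*(1 - 12) = -4 - 1*(-12)*(-11) = -4 - 132 = -136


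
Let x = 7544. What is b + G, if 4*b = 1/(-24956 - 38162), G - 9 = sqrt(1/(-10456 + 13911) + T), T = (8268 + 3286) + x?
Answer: 2272247/252472 + sqrt(227973306905)/3455 ≈ 147.20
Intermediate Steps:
T = 19098 (T = (8268 + 3286) + 7544 = 11554 + 7544 = 19098)
G = 9 + sqrt(227973306905)/3455 (G = 9 + sqrt(1/(-10456 + 13911) + 19098) = 9 + sqrt(1/3455 + 19098) = 9 + sqrt(65983591/3455) = 9 + sqrt(227973306905)/3455 ≈ 147.20)
b = -1/252472 (b = 1/(4*(-24956 - 38162)) = (1/4)/(-63118) = (1/4)*(-1/63118) = -1/252472 ≈ -3.9608e-6)
b + G = -1/252472 + (9 + sqrt(227973306905)/3455) = 2272247/252472 + sqrt(227973306905)/3455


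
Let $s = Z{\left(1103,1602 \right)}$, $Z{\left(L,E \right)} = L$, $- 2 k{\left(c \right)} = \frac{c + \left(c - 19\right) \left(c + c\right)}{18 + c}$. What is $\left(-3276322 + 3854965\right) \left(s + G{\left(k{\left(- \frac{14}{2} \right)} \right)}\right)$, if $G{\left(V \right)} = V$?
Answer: $\frac{13834775487}{22} \approx 6.2885 \cdot 10^{8}$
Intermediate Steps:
$k{\left(c \right)} = - \frac{c + 2 c \left(-19 + c\right)}{2 \left(18 + c\right)}$ ($k{\left(c \right)} = - \frac{\left(c + \left(c - 19\right) \left(c + c\right)\right) \frac{1}{18 + c}}{2} = - \frac{\left(c + \left(-19 + c\right) 2 c\right) \frac{1}{18 + c}}{2} = - \frac{\left(c + 2 c \left(-19 + c\right)\right) \frac{1}{18 + c}}{2} = - \frac{\frac{1}{18 + c} \left(c + 2 c \left(-19 + c\right)\right)}{2} = - \frac{c + 2 c \left(-19 + c\right)}{2 \left(18 + c\right)}$)
$s = 1103$
$\left(-3276322 + 3854965\right) \left(s + G{\left(k{\left(- \frac{14}{2} \right)} \right)}\right) = \left(-3276322 + 3854965\right) \left(1103 + \frac{- \frac{14}{2} \left(37 - 2 \left(- \frac{14}{2}\right)\right)}{2 \left(18 - \frac{14}{2}\right)}\right) = 578643 \left(1103 + \frac{\left(-14\right) \frac{1}{2} \left(37 - 2 \left(\left(-14\right) \frac{1}{2}\right)\right)}{2 \left(18 - 7\right)}\right) = 578643 \left(1103 + \frac{1}{2} \left(-7\right) \frac{1}{18 - 7} \left(37 - -14\right)\right) = 578643 \left(1103 + \frac{1}{2} \left(-7\right) \frac{1}{11} \left(37 + 14\right)\right) = 578643 \left(1103 + \frac{1}{2} \left(-7\right) \frac{1}{11} \cdot 51\right) = 578643 \left(1103 - \frac{357}{22}\right) = 578643 \cdot \frac{23909}{22} = \frac{13834775487}{22}$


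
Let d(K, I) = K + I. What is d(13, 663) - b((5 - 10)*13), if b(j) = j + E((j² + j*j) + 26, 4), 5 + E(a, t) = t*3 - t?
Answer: 738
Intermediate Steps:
d(K, I) = I + K
E(a, t) = -5 + 2*t (E(a, t) = -5 + (t*3 - t) = -5 + (3*t - t) = -5 + 2*t)
b(j) = 3 + j (b(j) = j + (-5 + 2*4) = j + (-5 + 8) = j + 3 = 3 + j)
d(13, 663) - b((5 - 10)*13) = (663 + 13) - (3 + (5 - 10)*13) = 676 - (3 - 5*13) = 676 - (3 - 65) = 676 - 1*(-62) = 676 + 62 = 738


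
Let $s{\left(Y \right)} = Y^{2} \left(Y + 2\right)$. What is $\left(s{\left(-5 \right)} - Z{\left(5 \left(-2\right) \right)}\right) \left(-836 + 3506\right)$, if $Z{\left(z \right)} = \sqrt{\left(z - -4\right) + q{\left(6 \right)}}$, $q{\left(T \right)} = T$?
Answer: $-200250$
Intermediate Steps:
$s{\left(Y \right)} = Y^{2} \left(2 + Y\right)$
$Z{\left(z \right)} = \sqrt{10 + z}$ ($Z{\left(z \right)} = \sqrt{\left(z - -4\right) + 6} = \sqrt{\left(z + 4\right) + 6} = \sqrt{\left(4 + z\right) + 6} = \sqrt{10 + z}$)
$\left(s{\left(-5 \right)} - Z{\left(5 \left(-2\right) \right)}\right) \left(-836 + 3506\right) = \left(\left(-5\right)^{2} \left(2 - 5\right) - \sqrt{10 + 5 \left(-2\right)}\right) \left(-836 + 3506\right) = \left(25 \left(-3\right) - \sqrt{10 - 10}\right) 2670 = \left(-75 - \sqrt{0}\right) 2670 = \left(-75 - 0\right) 2670 = \left(-75 + 0\right) 2670 = \left(-75\right) 2670 = -200250$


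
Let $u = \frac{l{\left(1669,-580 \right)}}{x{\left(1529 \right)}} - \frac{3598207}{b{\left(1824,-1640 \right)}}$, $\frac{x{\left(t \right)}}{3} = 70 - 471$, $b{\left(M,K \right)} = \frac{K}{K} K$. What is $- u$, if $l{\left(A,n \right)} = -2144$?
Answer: $- \frac{4332159181}{1972920} \approx -2195.8$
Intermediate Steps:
$b{\left(M,K \right)} = K$ ($b{\left(M,K \right)} = 1 K = K$)
$x{\left(t \right)} = -1203$ ($x{\left(t \right)} = 3 \left(70 - 471\right) = 3 \left(-401\right) = -1203$)
$u = \frac{4332159181}{1972920}$ ($u = - \frac{2144}{-1203} - \frac{3598207}{-1640} = \left(-2144\right) \left(- \frac{1}{1203}\right) - - \frac{3598207}{1640} = \frac{2144}{1203} + \frac{3598207}{1640} = \frac{4332159181}{1972920} \approx 2195.8$)
$- u = \left(-1\right) \frac{4332159181}{1972920} = - \frac{4332159181}{1972920}$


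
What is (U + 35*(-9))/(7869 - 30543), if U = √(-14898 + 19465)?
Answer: 105/7558 - √4567/22674 ≈ 0.010912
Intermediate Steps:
U = √4567 ≈ 67.580
(U + 35*(-9))/(7869 - 30543) = (√4567 + 35*(-9))/(7869 - 30543) = (√4567 - 315)/(-22674) = (-315 + √4567)*(-1/22674) = 105/7558 - √4567/22674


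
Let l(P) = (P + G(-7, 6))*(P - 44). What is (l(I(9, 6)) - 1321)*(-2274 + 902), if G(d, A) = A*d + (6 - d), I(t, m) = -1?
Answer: -39788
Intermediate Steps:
G(d, A) = 6 - d + A*d
l(P) = (-44 + P)*(-29 + P) (l(P) = (P + (6 - 1*(-7) + 6*(-7)))*(P - 44) = (P + (6 + 7 - 42))*(-44 + P) = (P - 29)*(-44 + P) = (-29 + P)*(-44 + P) = (-44 + P)*(-29 + P))
(l(I(9, 6)) - 1321)*(-2274 + 902) = ((1276 + (-1)² - 73*(-1)) - 1321)*(-2274 + 902) = ((1276 + 1 + 73) - 1321)*(-1372) = (1350 - 1321)*(-1372) = 29*(-1372) = -39788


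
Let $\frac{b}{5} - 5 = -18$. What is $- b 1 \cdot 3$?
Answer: $195$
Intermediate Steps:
$b = -65$ ($b = 25 + 5 \left(-18\right) = 25 - 90 = -65$)
$- b 1 \cdot 3 = - \left(-65\right) 1 \cdot 3 = - \left(-65\right) 3 = \left(-1\right) \left(-195\right) = 195$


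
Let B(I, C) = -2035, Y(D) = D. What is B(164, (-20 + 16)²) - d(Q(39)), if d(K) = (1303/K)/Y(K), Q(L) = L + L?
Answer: -12382243/6084 ≈ -2035.2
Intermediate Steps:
Q(L) = 2*L
d(K) = 1303/K² (d(K) = (1303/K)/K = 1303/K²)
B(164, (-20 + 16)²) - d(Q(39)) = -2035 - 1303/(2*39)² = -2035 - 1303/78² = -2035 - 1303/6084 = -12382243/6084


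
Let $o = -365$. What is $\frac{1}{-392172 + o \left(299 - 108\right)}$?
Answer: $- \frac{1}{461887} \approx -2.165 \cdot 10^{-6}$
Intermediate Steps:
$\frac{1}{-392172 + o \left(299 - 108\right)} = \frac{1}{-392172 - 365 \left(299 - 108\right)} = \frac{1}{-392172 - 69715} = \frac{1}{-461887} = - \frac{1}{461887}$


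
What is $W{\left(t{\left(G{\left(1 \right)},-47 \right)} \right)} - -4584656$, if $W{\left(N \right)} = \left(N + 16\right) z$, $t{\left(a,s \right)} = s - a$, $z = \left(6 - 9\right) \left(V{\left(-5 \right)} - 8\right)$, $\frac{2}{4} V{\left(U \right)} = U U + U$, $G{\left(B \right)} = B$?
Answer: $4587728$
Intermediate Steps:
$V{\left(U \right)} = 2 U + 2 U^{2}$ ($V{\left(U \right)} = 2 \left(U U + U\right) = 2 \left(U^{2} + U\right) = 2 \left(U + U^{2}\right) = 2 U + 2 U^{2}$)
$z = -96$ ($z = \left(6 - 9\right) \left(2 \left(-5\right) \left(1 - 5\right) - 8\right) = - 3 \left(2 \left(-5\right) \left(-4\right) - 8\right) = - 3 \left(40 - 8\right) = \left(-3\right) 32 = -96$)
$W{\left(N \right)} = -1536 - 96 N$ ($W{\left(N \right)} = \left(N + 16\right) \left(-96\right) = \left(16 + N\right) \left(-96\right) = -1536 - 96 N$)
$W{\left(t{\left(G{\left(1 \right)},-47 \right)} \right)} - -4584656 = \left(-1536 - 96 \left(-47 - 1\right)\right) - -4584656 = \left(-1536 - 96 \left(-47 - 1\right)\right) + 4584656 = \left(-1536 - -4608\right) + 4584656 = \left(-1536 + 4608\right) + 4584656 = 3072 + 4584656 = 4587728$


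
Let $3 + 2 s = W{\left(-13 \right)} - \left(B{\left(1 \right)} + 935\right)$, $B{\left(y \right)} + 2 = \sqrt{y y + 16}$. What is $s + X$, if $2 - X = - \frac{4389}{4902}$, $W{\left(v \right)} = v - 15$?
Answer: $- \frac{41203}{86} - \frac{\sqrt{17}}{2} \approx -481.17$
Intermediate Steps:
$W{\left(v \right)} = -15 + v$ ($W{\left(v \right)} = v - 15 = -15 + v$)
$X = \frac{249}{86}$ ($X = 2 - - \frac{4389}{4902} = 2 - \left(-4389\right) \frac{1}{4902} = 2 - - \frac{77}{86} = 2 + \frac{77}{86} = \frac{249}{86} \approx 2.8953$)
$B{\left(y \right)} = -2 + \sqrt{16 + y^{2}}$ ($B{\left(y \right)} = -2 + \sqrt{y y + 16} = -2 + \sqrt{y^{2} + 16} = -2 + \sqrt{16 + y^{2}}$)
$s = -482 - \frac{\sqrt{17}}{2}$ ($s = - \frac{3}{2} + \frac{\left(-15 - 13\right) - \left(\left(-2 + \sqrt{16 + 1^{2}}\right) + 935\right)}{2} = - \frac{3}{2} + \frac{-28 - \left(\left(-2 + \sqrt{16 + 1}\right) + 935\right)}{2} = - \frac{3}{2} + \frac{-28 - \left(\left(-2 + \sqrt{17}\right) + 935\right)}{2} = - \frac{3}{2} + \frac{-28 - \left(933 + \sqrt{17}\right)}{2} = - \frac{3}{2} + \frac{-961 - \sqrt{17}}{2} = - \frac{3}{2} - \left(\frac{961}{2} + \frac{\sqrt{17}}{2}\right) = -482 - \frac{\sqrt{17}}{2} \approx -484.06$)
$s + X = \left(-482 - \frac{\sqrt{17}}{2}\right) + \frac{249}{86} = - \frac{41203}{86} - \frac{\sqrt{17}}{2}$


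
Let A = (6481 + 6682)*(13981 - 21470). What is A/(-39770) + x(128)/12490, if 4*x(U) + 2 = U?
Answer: 246247362637/99345460 ≈ 2478.7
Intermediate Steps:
x(U) = -½ + U/4
A = -98577707 (A = 13163*(-7489) = -98577707)
A/(-39770) + x(128)/12490 = -98577707/(-39770) + (-½ + (¼)*128)/12490 = -98577707*(-1/39770) + (-½ + 32)*(1/12490) = 98577707/39770 + (63/2)*(1/12490) = 98577707/39770 + 63/24980 = 246247362637/99345460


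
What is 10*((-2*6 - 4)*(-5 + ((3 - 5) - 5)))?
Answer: 1920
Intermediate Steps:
10*((-2*6 - 4)*(-5 + ((3 - 5) - 5))) = 10*((-12 - 4)*(-5 + (-2 - 5))) = 10*(-16*(-5 - 7)) = 10*(-16*(-12)) = 10*192 = 1920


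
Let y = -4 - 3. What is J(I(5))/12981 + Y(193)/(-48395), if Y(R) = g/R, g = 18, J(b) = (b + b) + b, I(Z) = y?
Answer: -65459531/40415196845 ≈ -0.0016197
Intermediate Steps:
y = -7
I(Z) = -7
J(b) = 3*b (J(b) = 2*b + b = 3*b)
Y(R) = 18/R
J(I(5))/12981 + Y(193)/(-48395) = (3*(-7))/12981 + (18/193)/(-48395) = -21*1/12981 + (18*(1/193))*(-1/48395) = -7/4327 + (18/193)*(-1/48395) = -7/4327 - 18/9340235 = -65459531/40415196845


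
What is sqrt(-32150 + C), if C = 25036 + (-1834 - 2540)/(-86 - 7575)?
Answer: 22*I*sqrt(862590295)/7661 ≈ 84.341*I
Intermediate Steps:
C = 191805170/7661 (C = 25036 - 4374/(-7661) = 25036 - 4374*(-1/7661) = 25036 + 4374/7661 = 191805170/7661 ≈ 25037.)
sqrt(-32150 + C) = sqrt(-32150 + 191805170/7661) = sqrt(-54495980/7661) = 22*I*sqrt(862590295)/7661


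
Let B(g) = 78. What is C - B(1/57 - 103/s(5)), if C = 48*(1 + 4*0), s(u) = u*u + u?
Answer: -30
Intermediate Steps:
s(u) = u + u² (s(u) = u² + u = u + u²)
C = 48 (C = 48*(1 + 0) = 48*1 = 48)
C - B(1/57 - 103/s(5)) = 48 - 1*78 = 48 - 78 = -30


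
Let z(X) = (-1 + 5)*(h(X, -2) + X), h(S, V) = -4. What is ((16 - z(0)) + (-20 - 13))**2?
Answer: 1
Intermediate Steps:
z(X) = -16 + 4*X (z(X) = (-1 + 5)*(-4 + X) = 4*(-4 + X) = -16 + 4*X)
((16 - z(0)) + (-20 - 13))**2 = ((16 - (-16 + 4*0)) + (-20 - 13))**2 = ((16 - (-16 + 0)) - 33)**2 = ((16 - 1*(-16)) - 33)**2 = ((16 + 16) - 33)**2 = (32 - 33)**2 = (-1)**2 = 1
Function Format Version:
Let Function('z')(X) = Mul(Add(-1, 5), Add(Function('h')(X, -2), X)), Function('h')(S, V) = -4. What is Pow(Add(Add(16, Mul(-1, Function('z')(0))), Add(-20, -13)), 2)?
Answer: 1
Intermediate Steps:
Function('z')(X) = Add(-16, Mul(4, X)) (Function('z')(X) = Mul(Add(-1, 5), Add(-4, X)) = Mul(4, Add(-4, X)) = Add(-16, Mul(4, X)))
Pow(Add(Add(16, Mul(-1, Function('z')(0))), Add(-20, -13)), 2) = Pow(Add(Add(16, Mul(-1, Add(-16, Mul(4, 0)))), Add(-20, -13)), 2) = Pow(Add(Add(16, Mul(-1, Add(-16, 0))), -33), 2) = Pow(Add(Add(16, Mul(-1, -16)), -33), 2) = Pow(Add(Add(16, 16), -33), 2) = Pow(Add(32, -33), 2) = Pow(-1, 2) = 1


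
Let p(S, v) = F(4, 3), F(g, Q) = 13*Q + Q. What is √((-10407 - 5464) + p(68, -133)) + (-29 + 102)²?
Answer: 5329 + I*√15829 ≈ 5329.0 + 125.81*I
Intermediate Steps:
F(g, Q) = 14*Q
p(S, v) = 42 (p(S, v) = 14*3 = 42)
√((-10407 - 5464) + p(68, -133)) + (-29 + 102)² = √((-10407 - 5464) + 42) + (-29 + 102)² = √(-15871 + 42) + 73² = √(-15829) + 5329 = I*√15829 + 5329 = 5329 + I*√15829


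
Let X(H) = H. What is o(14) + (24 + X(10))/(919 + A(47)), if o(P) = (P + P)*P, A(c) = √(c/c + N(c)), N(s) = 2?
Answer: 165548991/422279 - 17*√3/422279 ≈ 392.04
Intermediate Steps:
A(c) = √3 (A(c) = √(c/c + 2) = √(1 + 2) = √3)
o(P) = 2*P² (o(P) = (2*P)*P = 2*P²)
o(14) + (24 + X(10))/(919 + A(47)) = 2*14² + (24 + 10)/(919 + √3) = 2*196 + 34/(919 + √3) = 392 + 34/(919 + √3)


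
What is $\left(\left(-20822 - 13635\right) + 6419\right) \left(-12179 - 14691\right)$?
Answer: $753381060$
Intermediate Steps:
$\left(\left(-20822 - 13635\right) + 6419\right) \left(-12179 - 14691\right) = \left(\left(-20822 - 13635\right) + 6419\right) \left(-26870\right) = \left(-34457 + 6419\right) \left(-26870\right) = \left(-28038\right) \left(-26870\right) = 753381060$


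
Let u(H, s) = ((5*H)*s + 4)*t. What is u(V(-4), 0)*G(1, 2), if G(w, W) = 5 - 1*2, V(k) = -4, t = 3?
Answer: 36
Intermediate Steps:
G(w, W) = 3 (G(w, W) = 5 - 2 = 3)
u(H, s) = 12 + 15*H*s (u(H, s) = ((5*H)*s + 4)*3 = (5*H*s + 4)*3 = (4 + 5*H*s)*3 = 12 + 15*H*s)
u(V(-4), 0)*G(1, 2) = (12 + 15*(-4)*0)*3 = (12 + 0)*3 = 12*3 = 36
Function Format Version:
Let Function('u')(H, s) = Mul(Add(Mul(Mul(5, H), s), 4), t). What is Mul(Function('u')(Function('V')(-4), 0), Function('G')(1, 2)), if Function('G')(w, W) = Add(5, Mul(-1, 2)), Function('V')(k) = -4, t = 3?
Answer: 36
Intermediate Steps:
Function('G')(w, W) = 3 (Function('G')(w, W) = Add(5, -2) = 3)
Function('u')(H, s) = Add(12, Mul(15, H, s)) (Function('u')(H, s) = Mul(Add(Mul(Mul(5, H), s), 4), 3) = Mul(Add(Mul(5, H, s), 4), 3) = Mul(Add(4, Mul(5, H, s)), 3) = Add(12, Mul(15, H, s)))
Mul(Function('u')(Function('V')(-4), 0), Function('G')(1, 2)) = Mul(Add(12, Mul(15, -4, 0)), 3) = Mul(Add(12, 0), 3) = Mul(12, 3) = 36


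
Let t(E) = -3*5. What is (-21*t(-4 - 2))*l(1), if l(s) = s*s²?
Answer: 315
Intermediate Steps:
l(s) = s³
t(E) = -15
(-21*t(-4 - 2))*l(1) = -21*(-15)*1³ = 315*1 = 315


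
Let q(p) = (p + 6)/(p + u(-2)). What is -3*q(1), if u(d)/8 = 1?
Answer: -7/3 ≈ -2.3333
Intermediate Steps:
u(d) = 8 (u(d) = 8*1 = 8)
q(p) = (6 + p)/(8 + p) (q(p) = (p + 6)/(p + 8) = (6 + p)/(8 + p))
-3*q(1) = -3*(6 + 1)/(8 + 1) = -3*7/9 = -7/3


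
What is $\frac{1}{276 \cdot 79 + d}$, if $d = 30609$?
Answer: $\frac{1}{52413} \approx 1.9079 \cdot 10^{-5}$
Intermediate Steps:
$\frac{1}{276 \cdot 79 + d} = \frac{1}{276 \cdot 79 + 30609} = \frac{1}{21804 + 30609} = \frac{1}{52413}$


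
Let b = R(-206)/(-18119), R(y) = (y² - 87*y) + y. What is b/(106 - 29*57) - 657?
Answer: -18415710949/28030093 ≈ -657.00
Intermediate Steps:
R(y) = y² - 86*y
b = -60152/18119 (b = -206*(-86 - 206)/(-18119) = -206*(-292)*(-1/18119) = 60152*(-1/18119) = -60152/18119 ≈ -3.3198)
b/(106 - 29*57) - 657 = -60152/(18119*(106 - 29*57)) - 657 = -60152/(18119*(106 - 1653)) - 1*657 = -60152/18119/(-1547) - 657 = -60152/18119*(-1/1547) - 657 = 60152/28030093 - 657 = -18415710949/28030093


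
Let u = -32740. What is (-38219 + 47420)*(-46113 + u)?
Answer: -725526453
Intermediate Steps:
(-38219 + 47420)*(-46113 + u) = (-38219 + 47420)*(-46113 - 32740) = 9201*(-78853) = -725526453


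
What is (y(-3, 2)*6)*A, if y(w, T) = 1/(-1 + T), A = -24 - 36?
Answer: -360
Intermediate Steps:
A = -60
(y(-3, 2)*6)*A = (6/(-1 + 2))*(-60) = (6/1)*(-60) = (1*6)*(-60) = 6*(-60) = -360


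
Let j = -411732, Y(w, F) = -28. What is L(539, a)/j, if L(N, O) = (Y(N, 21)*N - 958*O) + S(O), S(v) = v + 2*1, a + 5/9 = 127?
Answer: 102073/308799 ≈ 0.33055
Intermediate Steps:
a = 1138/9 (a = -5/9 + 127 = 1138/9 ≈ 126.44)
S(v) = 2 + v (S(v) = v + 2 = 2 + v)
L(N, O) = 2 - 957*O - 28*N (L(N, O) = (-28*N - 958*O) + (2 + O) = (-958*O - 28*N) + (2 + O) = 2 - 957*O - 28*N)
L(539, a)/j = (2 - 957*1138/9 - 28*539)/(-411732) = (2 - 363022/3 - 15092)*(-1/411732) = -408292/3*(-1/411732) = 102073/308799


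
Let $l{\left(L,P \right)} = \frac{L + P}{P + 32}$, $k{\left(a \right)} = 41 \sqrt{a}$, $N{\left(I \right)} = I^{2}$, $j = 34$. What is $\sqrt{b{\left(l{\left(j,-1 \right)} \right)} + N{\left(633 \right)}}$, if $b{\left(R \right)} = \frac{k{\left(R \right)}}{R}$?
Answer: $\frac{\sqrt{436350321 + 1353 \sqrt{1023}}}{33} \approx 633.03$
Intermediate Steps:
$l{\left(L,P \right)} = \frac{L + P}{32 + P}$
$b{\left(R \right)} = \frac{41}{\sqrt{R}}$ ($b{\left(R \right)} = \frac{41 \sqrt{R}}{R} = \frac{41}{\sqrt{R}}$)
$\sqrt{b{\left(l{\left(j,-1 \right)} \right)} + N{\left(633 \right)}} = \sqrt{\frac{41}{\frac{1}{\sqrt{32 - 1}} \sqrt{34 - 1}} + 633^{2}} = \sqrt{\frac{41}{\frac{1}{31} \sqrt{1023}} + 400689} = \sqrt{41 \frac{\sqrt{1023}}{33} + 400689} = \sqrt{\frac{41 \sqrt{1023}}{33} + 400689} = \sqrt{400689 + \frac{41 \sqrt{1023}}{33}}$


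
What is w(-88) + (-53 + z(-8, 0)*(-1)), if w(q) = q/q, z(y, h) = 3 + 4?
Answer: -59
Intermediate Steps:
z(y, h) = 7
w(q) = 1
w(-88) + (-53 + z(-8, 0)*(-1)) = 1 + (-53 + 7*(-1)) = 1 + (-53 - 7) = 1 - 60 = -59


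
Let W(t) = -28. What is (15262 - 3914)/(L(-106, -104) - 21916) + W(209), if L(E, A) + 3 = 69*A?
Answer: -826008/29095 ≈ -28.390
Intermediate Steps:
L(E, A) = -3 + 69*A
(15262 - 3914)/(L(-106, -104) - 21916) + W(209) = (15262 - 3914)/((-3 + 69*(-104)) - 21916) - 28 = 11348/((-3 - 7176) - 21916) - 28 = 11348/(-7179 - 21916) - 28 = 11348/(-29095) - 28 = 11348*(-1/29095) - 28 = -11348/29095 - 28 = -826008/29095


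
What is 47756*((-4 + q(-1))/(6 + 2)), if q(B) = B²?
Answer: -35817/2 ≈ -17909.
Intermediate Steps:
47756*((-4 + q(-1))/(6 + 2)) = 47756*((-4 + (-1)²)/(6 + 2)) = 47756*((-4 + 1)/8) = 47756*(-3*⅛) = 47756*(-3/8) = -35817/2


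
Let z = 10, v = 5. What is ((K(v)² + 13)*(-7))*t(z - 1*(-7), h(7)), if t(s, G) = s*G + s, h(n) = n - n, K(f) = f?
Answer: -4522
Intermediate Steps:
h(n) = 0
t(s, G) = s + G*s (t(s, G) = G*s + s = s + G*s)
((K(v)² + 13)*(-7))*t(z - 1*(-7), h(7)) = ((5² + 13)*(-7))*((10 - 1*(-7))*(1 + 0)) = ((25 + 13)*(-7))*((10 + 7)*1) = (38*(-7))*(17*1) = -266*17 = -4522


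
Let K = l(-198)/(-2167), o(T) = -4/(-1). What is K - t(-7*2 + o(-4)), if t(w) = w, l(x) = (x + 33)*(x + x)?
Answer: -3970/197 ≈ -20.152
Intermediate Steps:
o(T) = 4 (o(T) = -4*(-1) = 4)
l(x) = 2*x*(33 + x) (l(x) = (33 + x)*(2*x) = 2*x*(33 + x))
K = -5940/197 (K = (2*(-198)*(33 - 198))/(-2167) = (2*(-198)*(-165))*(-1/2167) = 65340*(-1/2167) = -5940/197 ≈ -30.152)
K - t(-7*2 + o(-4)) = -5940/197 - (-7*2 + 4) = -5940/197 - (-14 + 4) = -5940/197 - 1*(-10) = -5940/197 + 10 = -3970/197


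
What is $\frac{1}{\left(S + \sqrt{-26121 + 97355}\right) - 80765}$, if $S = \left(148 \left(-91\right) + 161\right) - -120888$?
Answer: $\frac{13408}{359513311} - \frac{\sqrt{71234}}{719026622} \approx 3.6924 \cdot 10^{-5}$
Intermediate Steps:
$S = 107581$ ($S = \left(-13468 + 161\right) + 120888 = -13307 + 120888 = 107581$)
$\frac{1}{\left(S + \sqrt{-26121 + 97355}\right) - 80765} = \frac{1}{\left(107581 + \sqrt{-26121 + 97355}\right) - 80765} = \frac{1}{\left(107581 + \sqrt{71234}\right) - 80765} = \frac{1}{26816 + \sqrt{71234}}$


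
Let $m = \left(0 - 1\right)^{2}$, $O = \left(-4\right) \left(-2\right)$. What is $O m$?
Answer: $8$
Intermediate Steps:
$O = 8$
$m = 1$ ($m = \left(-1\right)^{2} = 1$)
$O m = 8 \cdot 1 = 8$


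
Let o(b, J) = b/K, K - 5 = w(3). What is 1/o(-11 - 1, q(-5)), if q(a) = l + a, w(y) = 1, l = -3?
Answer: -1/2 ≈ -0.50000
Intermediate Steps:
K = 6 (K = 5 + 1 = 6)
q(a) = -3 + a
o(b, J) = b/6
1/o(-11 - 1, q(-5)) = 1/((-11 - 1)/6) = 1/((1/6)*(-12)) = 1/(-2) = -1/2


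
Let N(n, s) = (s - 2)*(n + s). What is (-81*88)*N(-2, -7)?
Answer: -577368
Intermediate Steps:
N(n, s) = (-2 + s)*(n + s)
(-81*88)*N(-2, -7) = (-81*88)*((-7)² - 2*(-2) - 2*(-7) - 2*(-7)) = -7128*(49 + 4 + 14 + 14) = -7128*81 = -577368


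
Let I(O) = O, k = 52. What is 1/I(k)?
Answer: 1/52 ≈ 0.019231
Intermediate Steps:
1/I(k) = 1/52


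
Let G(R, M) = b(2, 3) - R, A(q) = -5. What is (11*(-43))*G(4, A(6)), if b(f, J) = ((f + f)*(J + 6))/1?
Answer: -15136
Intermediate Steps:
b(f, J) = 2*f*(6 + J) (b(f, J) = ((2*f)*(6 + J))*1 = (2*f*(6 + J))*1 = 2*f*(6 + J))
G(R, M) = 36 - R (G(R, M) = 2*2*(6 + 3) - R = 2*2*9 - R = 36 - R)
(11*(-43))*G(4, A(6)) = (11*(-43))*(36 - 1*4) = -473*(36 - 4) = -473*32 = -15136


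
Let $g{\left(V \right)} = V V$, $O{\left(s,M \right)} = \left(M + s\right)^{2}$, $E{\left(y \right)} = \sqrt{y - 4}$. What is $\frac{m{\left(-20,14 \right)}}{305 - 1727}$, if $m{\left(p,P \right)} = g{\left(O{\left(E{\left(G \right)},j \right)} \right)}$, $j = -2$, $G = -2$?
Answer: $\frac{46}{711} - \frac{8 i \sqrt{6}}{711} \approx 0.064698 - 0.027561 i$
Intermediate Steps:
$E{\left(y \right)} = \sqrt{-4 + y}$
$g{\left(V \right)} = V^{2}$
$m{\left(p,P \right)} = \left(-2 + i \sqrt{6}\right)^{4}$ ($m{\left(p,P \right)} = \left(\left(-2 + \sqrt{-4 - 2}\right)^{2}\right)^{2} = \left(\left(-2 + \sqrt{-6}\right)^{2}\right)^{2} = \left(\left(-2 + i \sqrt{6}\right)^{2}\right)^{2} = \left(-2 + i \sqrt{6}\right)^{4}$)
$\frac{m{\left(-20,14 \right)}}{305 - 1727} = \frac{\left(2 - i \sqrt{6}\right)^{4}}{305 - 1727} = \frac{\left(2 - i \sqrt{6}\right)^{4}}{-1422} = \left(2 - i \sqrt{6}\right)^{4} \left(- \frac{1}{1422}\right) = - \frac{\left(2 - i \sqrt{6}\right)^{4}}{1422}$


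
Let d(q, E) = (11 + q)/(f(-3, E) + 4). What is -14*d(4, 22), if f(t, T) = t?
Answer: -210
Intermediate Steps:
d(q, E) = 11 + q (d(q, E) = (11 + q)/(-3 + 4) = (11 + q)/1 = (11 + q)*1 = 11 + q)
-14*d(4, 22) = -14*(11 + 4) = -14*15 = -210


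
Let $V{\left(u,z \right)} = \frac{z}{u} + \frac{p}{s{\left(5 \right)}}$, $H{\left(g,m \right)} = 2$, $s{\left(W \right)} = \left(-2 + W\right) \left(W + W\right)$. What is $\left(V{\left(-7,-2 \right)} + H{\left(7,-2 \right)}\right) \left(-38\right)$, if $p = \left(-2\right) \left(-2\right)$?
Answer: $- \frac{9652}{105} \approx -91.924$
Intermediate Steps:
$p = 4$
$s{\left(W \right)} = 2 W \left(-2 + W\right)$ ($s{\left(W \right)} = \left(-2 + W\right) 2 W = 2 W \left(-2 + W\right)$)
$V{\left(u,z \right)} = \frac{2}{15} + \frac{z}{u}$ ($V{\left(u,z \right)} = \frac{z}{u} + \frac{4}{2 \cdot 5 \left(-2 + 5\right)} = \frac{z}{u} + \frac{4}{2 \cdot 5 \cdot 3} = \frac{z}{u} + \frac{4}{30} = \frac{z}{u} + 4 \cdot \frac{1}{30} = \frac{z}{u} + \frac{2}{15} = \frac{2}{15} + \frac{z}{u}$)
$\left(V{\left(-7,-2 \right)} + H{\left(7,-2 \right)}\right) \left(-38\right) = \left(\left(\frac{2}{15} - \frac{2}{-7}\right) + 2\right) \left(-38\right) = \left(\left(\frac{2}{15} - - \frac{2}{7}\right) + 2\right) \left(-38\right) = \left(\left(\frac{2}{15} + \frac{2}{7}\right) + 2\right) \left(-38\right) = \left(\frac{44}{105} + 2\right) \left(-38\right) = \frac{254}{105} \left(-38\right) = - \frac{9652}{105}$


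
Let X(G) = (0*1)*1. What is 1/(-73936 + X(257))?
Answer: -1/73936 ≈ -1.3525e-5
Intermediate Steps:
X(G) = 0 (X(G) = 0*1 = 0)
1/(-73936 + X(257)) = 1/(-73936 + 0) = 1/(-73936) = -1/73936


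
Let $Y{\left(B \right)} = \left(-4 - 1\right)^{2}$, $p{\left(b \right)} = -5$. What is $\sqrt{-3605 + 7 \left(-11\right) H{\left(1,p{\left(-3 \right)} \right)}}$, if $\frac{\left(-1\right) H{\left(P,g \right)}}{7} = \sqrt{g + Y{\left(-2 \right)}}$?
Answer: $\sqrt{-3605 + 1078 \sqrt{5}} \approx 34.562 i$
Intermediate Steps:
$Y{\left(B \right)} = 25$ ($Y{\left(B \right)} = \left(-4 + \left(-2 + 1\right)\right)^{2} = \left(-4 - 1\right)^{2} = \left(-5\right)^{2} = 25$)
$H{\left(P,g \right)} = - 7 \sqrt{25 + g}$ ($H{\left(P,g \right)} = - 7 \sqrt{g + 25} = - 7 \sqrt{25 + g}$)
$\sqrt{-3605 + 7 \left(-11\right) H{\left(1,p{\left(-3 \right)} \right)}} = \sqrt{-3605 + 7 \left(-11\right) \left(- 7 \sqrt{25 - 5}\right)} = \sqrt{-3605 - 77 \left(- 7 \sqrt{20}\right)} = \sqrt{-3605 - 77 \left(- 7 \cdot 2 \sqrt{5}\right)} = \sqrt{-3605 - 77 \left(- 14 \sqrt{5}\right)} = \sqrt{-3605 + 1078 \sqrt{5}}$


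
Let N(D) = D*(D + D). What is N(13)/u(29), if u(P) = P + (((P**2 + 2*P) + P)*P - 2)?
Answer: 338/26939 ≈ 0.012547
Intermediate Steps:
N(D) = 2*D**2 (N(D) = D*(2*D) = 2*D**2)
u(P) = -2 + P + P*(P**2 + 3*P) (u(P) = P + ((P**2 + 3*P)*P - 2) = P + (P*(P**2 + 3*P) - 2) = P + (-2 + P*(P**2 + 3*P)) = -2 + P + P*(P**2 + 3*P))
N(13)/u(29) = (2*13**2)/(-2 + 29 + 29**3 + 3*29**2) = (2*169)/(-2 + 29 + 24389 + 3*841) = 338/(-2 + 29 + 24389 + 2523) = 338/26939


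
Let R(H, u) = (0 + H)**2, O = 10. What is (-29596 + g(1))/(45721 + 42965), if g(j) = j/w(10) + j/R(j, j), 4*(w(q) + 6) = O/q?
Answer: -680689/2039778 ≈ -0.33371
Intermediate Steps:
R(H, u) = H**2
w(q) = -6 + 5/(2*q) (w(q) = -6 + (10/q)/4 = -6 + 5/(2*q))
g(j) = 1/j - 4*j/23 (g(j) = j/(-6 + (5/2)/10) + j/(j**2) = j/(-6 + (5/2)*(1/10)) + j/j**2 = j/(-6 + 1/4) + 1/j = j/(-23/4) + 1/j = j*(-4/23) + 1/j = -4*j/23 + 1/j = 1/j - 4*j/23)
(-29596 + g(1))/(45721 + 42965) = (-29596 + (1/1 - 4/23*1))/(45721 + 42965) = (-29596 + (1 - 4/23))/88686 = (-29596 + 19/23)*(1/88686) = -680689/23*1/88686 = -680689/2039778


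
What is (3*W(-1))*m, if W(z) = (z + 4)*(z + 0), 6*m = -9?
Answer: 27/2 ≈ 13.500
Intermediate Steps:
m = -3/2 (m = (⅙)*(-9) = -3/2 ≈ -1.5000)
W(z) = z*(4 + z) (W(z) = (4 + z)*z = z*(4 + z))
(3*W(-1))*m = (3*(-(4 - 1)))*(-3/2) = (3*(-1*3))*(-3/2) = (3*(-3))*(-3/2) = -9*(-3/2) = 27/2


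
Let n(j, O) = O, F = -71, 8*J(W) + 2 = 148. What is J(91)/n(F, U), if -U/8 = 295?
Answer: -73/9440 ≈ -0.0077330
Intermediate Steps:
U = -2360 (U = -8*295 = -2360)
J(W) = 73/4 (J(W) = -¼ + (⅛)*148 = -¼ + 37/2 = 73/4)
J(91)/n(F, U) = (73/4)/(-2360) = (73/4)*(-1/2360) = -73/9440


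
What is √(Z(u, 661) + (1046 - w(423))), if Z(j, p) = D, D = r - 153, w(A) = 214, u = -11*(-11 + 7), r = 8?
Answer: √687 ≈ 26.211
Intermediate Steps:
u = 44 (u = -11*(-4) = 44)
D = -145 (D = 8 - 153 = -145)
Z(j, p) = -145
√(Z(u, 661) + (1046 - w(423))) = √(-145 + (1046 - 1*214)) = √(-145 + (1046 - 214)) = √(-145 + 832) = √687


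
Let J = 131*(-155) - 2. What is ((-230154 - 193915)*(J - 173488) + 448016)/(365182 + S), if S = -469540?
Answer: -27394299957/34786 ≈ -7.8751e+5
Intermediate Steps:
J = -20307 (J = -20305 - 2 = -20307)
((-230154 - 193915)*(J - 173488) + 448016)/(365182 + S) = ((-230154 - 193915)*(-20307 - 173488) + 448016)/(365182 - 469540) = (-424069*(-193795) + 448016)/(-104358) = (82182451855 + 448016)*(-1/104358) = 82182899871*(-1/104358) = -27394299957/34786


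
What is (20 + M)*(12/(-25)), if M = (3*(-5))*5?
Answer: 132/5 ≈ 26.400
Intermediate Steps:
M = -75 (M = -15*5 = -75)
(20 + M)*(12/(-25)) = (20 - 75)*(12/(-25)) = -660*(-1)/25 = -55*(-12/25) = 132/5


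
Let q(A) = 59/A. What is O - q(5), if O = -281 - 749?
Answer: -5209/5 ≈ -1041.8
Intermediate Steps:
O = -1030
O - q(5) = -1030 - 59/5 = -5209/5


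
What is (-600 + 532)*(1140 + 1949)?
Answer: -210052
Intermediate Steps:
(-600 + 532)*(1140 + 1949) = -68*3089 = -210052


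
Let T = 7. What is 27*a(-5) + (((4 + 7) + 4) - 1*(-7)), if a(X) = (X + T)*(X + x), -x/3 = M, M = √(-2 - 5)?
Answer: -248 - 162*I*√7 ≈ -248.0 - 428.61*I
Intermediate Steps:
M = I*√7 (M = √(-7) = I*√7 ≈ 2.6458*I)
x = -3*I*√7 ≈ -7.9373*I
a(X) = (7 + X)*(X - 3*I*√7) (a(X) = (X + 7)*(X - 3*I*√7) = (7 + X)*(X - 3*I*√7))
27*a(-5) + (((4 + 7) + 4) - 1*(-7)) = 27*((-5)² + 7*(-5) - 21*I*√7 - 3*I*(-5)*√7) + (((4 + 7) + 4) - 1*(-7)) = 27*(25 - 35 - 21*I*√7 + 15*I*√7) + ((11 + 4) + 7) = 27*(-10 - 6*I*√7) + (15 + 7) = (-270 - 162*I*√7) + 22 = -248 - 162*I*√7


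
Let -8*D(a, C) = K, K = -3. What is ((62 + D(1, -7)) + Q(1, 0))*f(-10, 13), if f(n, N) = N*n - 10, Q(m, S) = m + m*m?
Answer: -18025/2 ≈ -9012.5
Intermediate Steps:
D(a, C) = 3/8 (D(a, C) = -⅛*(-3) = 3/8)
Q(m, S) = m + m²
f(n, N) = -10 + N*n
((62 + D(1, -7)) + Q(1, 0))*f(-10, 13) = ((62 + 3/8) + 1*(1 + 1))*(-10 + 13*(-10)) = (499/8 + 1*2)*(-10 - 130) = (499/8 + 2)*(-140) = (515/8)*(-140) = -18025/2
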